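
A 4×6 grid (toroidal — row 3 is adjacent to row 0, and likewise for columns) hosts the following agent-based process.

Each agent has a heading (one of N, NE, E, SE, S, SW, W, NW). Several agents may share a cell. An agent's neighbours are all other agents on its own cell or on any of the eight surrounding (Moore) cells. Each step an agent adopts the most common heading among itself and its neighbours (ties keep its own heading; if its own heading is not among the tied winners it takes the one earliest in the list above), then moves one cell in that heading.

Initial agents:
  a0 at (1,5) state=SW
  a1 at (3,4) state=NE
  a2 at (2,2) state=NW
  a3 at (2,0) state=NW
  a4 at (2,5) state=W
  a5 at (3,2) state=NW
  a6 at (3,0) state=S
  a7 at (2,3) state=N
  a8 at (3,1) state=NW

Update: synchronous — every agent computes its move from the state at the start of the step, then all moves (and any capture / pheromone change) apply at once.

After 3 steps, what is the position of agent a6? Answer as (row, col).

t=1: a0@(2,4):SW a1@(2,5):NE a2@(1,1):NW a3@(1,5):NW a4@(2,4):W a5@(2,1):NW a6@(2,5):NW a7@(1,2):NW a8@(2,0):NW
t=2: a0@(1,3):NW a1@(1,4):NW a2@(0,0):NW a3@(0,4):NW a4@(1,3):NW a5@(1,0):NW a6@(1,4):NW a7@(0,1):NW a8@(1,5):NW
t=3: a0@(0,2):NW a1@(0,3):NW a2@(3,5):NW a3@(3,3):NW a4@(0,2):NW a5@(0,5):NW a6@(0,3):NW a7@(3,0):NW a8@(0,4):NW

(0, 3)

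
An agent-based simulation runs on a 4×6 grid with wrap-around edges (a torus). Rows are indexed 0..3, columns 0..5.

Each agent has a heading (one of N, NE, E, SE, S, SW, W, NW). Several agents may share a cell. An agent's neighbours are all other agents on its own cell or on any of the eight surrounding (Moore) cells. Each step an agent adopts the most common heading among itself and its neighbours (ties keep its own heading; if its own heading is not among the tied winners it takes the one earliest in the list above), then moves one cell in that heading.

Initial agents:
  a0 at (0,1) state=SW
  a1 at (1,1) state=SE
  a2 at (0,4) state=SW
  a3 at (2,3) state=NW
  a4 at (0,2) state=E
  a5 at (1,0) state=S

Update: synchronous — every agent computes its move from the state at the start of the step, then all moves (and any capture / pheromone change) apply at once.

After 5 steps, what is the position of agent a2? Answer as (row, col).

t=1: a0@(1,0):SW a1@(2,2):SE a2@(1,3):SW a3@(1,2):NW a4@(0,3):E a5@(2,0):S
t=2: a0@(2,5):SW a1@(3,3):SE a2@(2,2):SW a3@(0,1):NW a4@(0,4):E a5@(3,0):S
t=3: a0@(3,4):SW a1@(0,4):SE a2@(3,1):SW a3@(3,0):NW a4@(0,5):E a5@(0,0):S
t=4: a0@(0,3):SW a1@(1,5):SE a2@(0,0):SW a3@(2,5):NW a4@(0,0):E a5@(1,0):S
t=5: a0@(1,2):SW a1@(2,0):SE a2@(1,5):SW a3@(1,4):NW a4@(0,1):E a5@(2,0):S

(1, 5)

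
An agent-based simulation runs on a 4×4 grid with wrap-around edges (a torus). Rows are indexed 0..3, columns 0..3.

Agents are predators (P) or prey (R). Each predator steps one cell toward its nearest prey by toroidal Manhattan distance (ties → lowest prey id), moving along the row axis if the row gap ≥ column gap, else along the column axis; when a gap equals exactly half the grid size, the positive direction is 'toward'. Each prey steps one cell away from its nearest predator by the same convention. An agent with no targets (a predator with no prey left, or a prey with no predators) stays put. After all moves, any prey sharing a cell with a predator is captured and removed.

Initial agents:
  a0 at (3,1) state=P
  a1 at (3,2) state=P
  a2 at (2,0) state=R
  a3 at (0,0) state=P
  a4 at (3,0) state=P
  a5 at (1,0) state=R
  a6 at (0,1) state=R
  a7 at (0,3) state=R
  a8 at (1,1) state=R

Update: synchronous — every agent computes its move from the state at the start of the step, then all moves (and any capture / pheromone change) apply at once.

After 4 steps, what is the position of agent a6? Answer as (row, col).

(0, 1)

t=1: a0@(0,1):P a1@(0,2):P a3@(1,0):P a4@(2,0):P a6@(1,1):R
t=2: a0@(1,1):P a1@(1,2):P a3@(1,1):P a4@(1,0):P a6@(2,1):R
t=3: a0@(2,1):P a1@(2,2):P a3@(2,1):P a4@(2,0):P a6@(3,1):R
t=4: a0@(3,1):P a1@(3,2):P a3@(3,1):P a4@(3,0):P a6@(0,1):R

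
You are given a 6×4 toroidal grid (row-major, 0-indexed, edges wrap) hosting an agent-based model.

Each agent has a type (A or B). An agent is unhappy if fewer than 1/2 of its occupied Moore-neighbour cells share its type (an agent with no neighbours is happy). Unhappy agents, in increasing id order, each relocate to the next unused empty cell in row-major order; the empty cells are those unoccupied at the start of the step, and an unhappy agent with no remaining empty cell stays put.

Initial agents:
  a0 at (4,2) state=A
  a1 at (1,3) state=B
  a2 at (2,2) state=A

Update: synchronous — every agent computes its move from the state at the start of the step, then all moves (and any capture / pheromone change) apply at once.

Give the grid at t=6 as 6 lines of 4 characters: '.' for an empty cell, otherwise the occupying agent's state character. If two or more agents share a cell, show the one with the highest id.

..BA
....
....
....
..A.
....

t=1: a0@(4,2):A a1@(0,0):B a2@(0,1):A
t=2: a0@(4,2):A a1@(0,2):B a2@(0,3):A
t=3: a0@(4,2):A a1@(0,0):B a2@(0,1):A
t=4: a0@(4,2):A a1@(0,2):B a2@(0,3):A
t=5: a0@(4,2):A a1@(0,0):B a2@(0,1):A
t=6: a0@(4,2):A a1@(0,2):B a2@(0,3):A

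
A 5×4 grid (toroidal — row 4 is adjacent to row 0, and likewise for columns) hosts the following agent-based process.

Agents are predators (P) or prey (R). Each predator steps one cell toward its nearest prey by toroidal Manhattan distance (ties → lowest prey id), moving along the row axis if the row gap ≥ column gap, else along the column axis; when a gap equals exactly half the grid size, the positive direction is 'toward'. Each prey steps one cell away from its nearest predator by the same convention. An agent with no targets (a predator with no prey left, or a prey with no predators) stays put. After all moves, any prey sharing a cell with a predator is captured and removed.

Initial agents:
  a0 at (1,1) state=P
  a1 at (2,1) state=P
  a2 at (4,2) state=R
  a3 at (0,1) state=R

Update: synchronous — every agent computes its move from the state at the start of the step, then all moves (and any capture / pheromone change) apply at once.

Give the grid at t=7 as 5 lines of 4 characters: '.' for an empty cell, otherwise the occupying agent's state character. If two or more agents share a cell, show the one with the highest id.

.P..
....
..R.
.R..
.P..

t=1: a0@(0,1):P a1@(1,1):P a2@(3,2):R a3@(4,1):R
t=2: a0@(4,1):P a1@(0,1):P a2@(2,2):R a3@(3,1):R
t=3: a0@(3,1):P a1@(4,1):P a2@(1,2):R a3@(2,1):R
t=4: a0@(2,1):P a1@(3,1):P a2@(0,2):R a3@(1,1):R
t=5: a0@(1,1):P a1@(2,1):P a2@(4,2):R a3@(0,1):R
t=6: a0@(0,1):P a1@(1,1):P a2@(3,2):R a3@(4,1):R
t=7: a0@(4,1):P a1@(0,1):P a2@(2,2):R a3@(3,1):R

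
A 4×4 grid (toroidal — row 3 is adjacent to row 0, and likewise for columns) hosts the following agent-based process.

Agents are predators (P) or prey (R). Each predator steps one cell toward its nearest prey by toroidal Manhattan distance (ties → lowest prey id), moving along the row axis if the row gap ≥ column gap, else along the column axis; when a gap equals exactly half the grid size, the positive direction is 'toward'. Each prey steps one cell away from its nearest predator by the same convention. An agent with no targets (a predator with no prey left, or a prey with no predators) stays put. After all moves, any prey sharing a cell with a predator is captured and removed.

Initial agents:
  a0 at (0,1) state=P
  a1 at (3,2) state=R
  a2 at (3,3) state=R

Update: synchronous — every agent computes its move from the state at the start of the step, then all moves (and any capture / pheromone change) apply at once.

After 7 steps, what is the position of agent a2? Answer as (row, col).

t=1: a0@(3,1):P a1@(2,2):R a2@(3,2):R
t=2: a0@(3,2):P a1@(1,2):R a2@(3,3):R
t=3: a0@(3,3):P a1@(0,2):R a2@(3,0):R
t=4: a0@(3,0):P a1@(1,2):R a2@(3,1):R
t=5: a0@(3,1):P a1@(0,2):R a2@(3,2):R
t=6: a0@(3,2):P a1@(1,2):R a2@(3,3):R
t=7: a0@(3,3):P a1@(0,2):R a2@(3,0):R

(3, 0)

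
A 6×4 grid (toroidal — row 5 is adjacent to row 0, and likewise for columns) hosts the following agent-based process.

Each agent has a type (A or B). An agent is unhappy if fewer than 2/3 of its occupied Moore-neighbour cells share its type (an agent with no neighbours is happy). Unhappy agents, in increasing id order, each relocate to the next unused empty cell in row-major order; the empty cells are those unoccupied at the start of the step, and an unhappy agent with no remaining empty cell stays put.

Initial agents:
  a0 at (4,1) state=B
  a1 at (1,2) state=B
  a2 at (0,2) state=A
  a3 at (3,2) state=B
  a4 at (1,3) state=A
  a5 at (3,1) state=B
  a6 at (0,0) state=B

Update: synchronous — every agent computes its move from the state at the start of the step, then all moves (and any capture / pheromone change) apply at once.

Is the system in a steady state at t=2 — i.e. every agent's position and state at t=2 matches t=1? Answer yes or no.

t=1: a0@(4,1):B a1@(0,1):B a2@(0,3):A a3@(3,2):B a4@(1,0):A a5@(3,1):B a6@(1,1):B
t=2: a0@(4,1):B a1@(0,0):B a2@(0,3):A a3@(3,2):B a4@(0,2):A a5@(3,1):B a6@(1,2):B

no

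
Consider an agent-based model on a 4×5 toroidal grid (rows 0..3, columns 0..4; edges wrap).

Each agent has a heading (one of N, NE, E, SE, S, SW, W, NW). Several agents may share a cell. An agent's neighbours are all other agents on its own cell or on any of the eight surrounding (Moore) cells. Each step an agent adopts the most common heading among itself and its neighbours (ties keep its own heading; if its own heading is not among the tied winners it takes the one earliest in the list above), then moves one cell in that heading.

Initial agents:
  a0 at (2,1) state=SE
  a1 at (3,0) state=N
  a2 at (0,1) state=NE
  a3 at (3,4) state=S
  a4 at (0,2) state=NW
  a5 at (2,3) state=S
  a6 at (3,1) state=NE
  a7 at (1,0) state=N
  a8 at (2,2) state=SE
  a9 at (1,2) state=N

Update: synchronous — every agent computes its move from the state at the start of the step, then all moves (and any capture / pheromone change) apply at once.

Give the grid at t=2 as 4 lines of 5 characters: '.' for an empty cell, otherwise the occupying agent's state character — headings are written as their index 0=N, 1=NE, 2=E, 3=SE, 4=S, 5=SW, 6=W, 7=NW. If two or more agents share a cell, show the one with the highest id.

t=1: a0@(1,1):N a1@(2,1):NE a2@(3,1):N a3@(0,4):S a4@(3,3):NE a5@(3,3):S a6@(2,2):NE a7@(0,0):N a8@(3,3):SE a9@(2,3):SE
t=2: a0@(0,1):N a1@(1,2):NE a2@(2,1):N a3@(1,4):S a4@(2,4):NE a5@(0,3):S a6@(1,3):NE a7@(3,0):N a8@(0,4):SE a9@(3,4):SE

.0.43
..114
.0..1
0...3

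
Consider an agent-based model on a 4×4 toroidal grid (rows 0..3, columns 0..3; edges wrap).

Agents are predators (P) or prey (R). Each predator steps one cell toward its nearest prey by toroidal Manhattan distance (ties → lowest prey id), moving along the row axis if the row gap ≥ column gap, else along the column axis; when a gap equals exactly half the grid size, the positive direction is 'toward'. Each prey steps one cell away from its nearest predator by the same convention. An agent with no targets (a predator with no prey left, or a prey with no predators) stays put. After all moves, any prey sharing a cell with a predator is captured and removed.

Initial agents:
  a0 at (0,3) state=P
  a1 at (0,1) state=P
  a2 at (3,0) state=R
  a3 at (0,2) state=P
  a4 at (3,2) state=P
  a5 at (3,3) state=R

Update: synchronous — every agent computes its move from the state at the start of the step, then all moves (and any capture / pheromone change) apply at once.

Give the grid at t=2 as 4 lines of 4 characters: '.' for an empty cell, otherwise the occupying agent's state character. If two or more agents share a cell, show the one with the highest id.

....
R..R
.PPP
....

t=1: a0@(3,3):P a1@(3,1):P a2@(2,0):R a3@(3,2):P a4@(3,3):P a5@(2,3):R
t=2: a0@(2,3):P a1@(2,1):P a2@(1,0):R a3@(2,2):P a4@(2,3):P a5@(1,3):R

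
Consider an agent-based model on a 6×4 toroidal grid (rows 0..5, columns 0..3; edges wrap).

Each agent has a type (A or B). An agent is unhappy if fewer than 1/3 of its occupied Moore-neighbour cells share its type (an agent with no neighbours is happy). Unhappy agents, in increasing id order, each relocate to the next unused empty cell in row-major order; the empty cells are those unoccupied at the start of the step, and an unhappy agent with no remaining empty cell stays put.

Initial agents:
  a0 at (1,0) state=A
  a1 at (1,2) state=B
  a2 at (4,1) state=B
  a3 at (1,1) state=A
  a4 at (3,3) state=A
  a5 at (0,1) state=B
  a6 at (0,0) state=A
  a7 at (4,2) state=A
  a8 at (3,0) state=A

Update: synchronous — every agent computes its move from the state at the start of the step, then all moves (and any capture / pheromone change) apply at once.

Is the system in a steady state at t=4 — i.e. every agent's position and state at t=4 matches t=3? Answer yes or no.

yes

t=1: a0@(1,0):A a1@(1,2):B a2@(0,2):B a3@(1,1):A a4@(3,3):A a5@(0,3):B a6@(0,0):A a7@(4,2):A a8@(3,0):A
t=2: (unchanged — steady state)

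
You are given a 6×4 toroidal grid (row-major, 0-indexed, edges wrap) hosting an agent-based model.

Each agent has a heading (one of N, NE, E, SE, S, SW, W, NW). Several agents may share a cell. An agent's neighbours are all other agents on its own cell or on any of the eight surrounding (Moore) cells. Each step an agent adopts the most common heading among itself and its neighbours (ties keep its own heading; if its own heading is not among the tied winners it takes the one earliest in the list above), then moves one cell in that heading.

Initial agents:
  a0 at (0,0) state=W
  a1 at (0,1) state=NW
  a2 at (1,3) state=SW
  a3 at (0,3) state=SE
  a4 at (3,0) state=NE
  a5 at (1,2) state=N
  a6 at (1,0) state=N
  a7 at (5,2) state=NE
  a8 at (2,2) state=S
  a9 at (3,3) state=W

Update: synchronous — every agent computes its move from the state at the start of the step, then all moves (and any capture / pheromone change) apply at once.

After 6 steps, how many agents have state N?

6

t=1: a0@(0,3):W a1@(5,1):N a2@(0,3):N a3@(5,3):N a4@(2,1):NE a5@(0,2):N a6@(0,0):N a7@(4,3):NE a8@(3,2):S a9@(3,2):W
t=2: a0@(5,3):N a1@(4,1):N a2@(5,3):N a3@(4,3):N a4@(1,2):NE a5@(5,2):N a6@(5,0):N a7@(3,0):NE a8@(2,3):NE a9@(2,3):NE
t=3: a0@(4,3):N a1@(3,1):N a2@(4,3):N a3@(3,3):N a4@(0,3):NE a5@(4,2):N a6@(4,0):N a7@(2,1):NE a8@(1,0):NE a9@(1,0):NE
t=4: a0@(3,3):N a1@(2,1):N a2@(3,3):N a3@(2,3):N a4@(5,0):NE a5@(3,2):N a6@(3,0):N a7@(1,2):NE a8@(0,1):NE a9@(0,1):NE
t=5: a0@(2,3):N a1@(1,1):N a2@(2,3):N a3@(1,3):N a4@(4,1):NE a5@(2,2):N a6@(2,0):N a7@(0,3):NE a8@(5,2):NE a9@(5,2):NE
t=6: a0@(1,3):N a1@(0,1):N a2@(1,3):N a3@(0,3):N a4@(3,2):NE a5@(1,2):N a6@(1,0):N a7@(5,0):NE a8@(4,3):NE a9@(4,3):NE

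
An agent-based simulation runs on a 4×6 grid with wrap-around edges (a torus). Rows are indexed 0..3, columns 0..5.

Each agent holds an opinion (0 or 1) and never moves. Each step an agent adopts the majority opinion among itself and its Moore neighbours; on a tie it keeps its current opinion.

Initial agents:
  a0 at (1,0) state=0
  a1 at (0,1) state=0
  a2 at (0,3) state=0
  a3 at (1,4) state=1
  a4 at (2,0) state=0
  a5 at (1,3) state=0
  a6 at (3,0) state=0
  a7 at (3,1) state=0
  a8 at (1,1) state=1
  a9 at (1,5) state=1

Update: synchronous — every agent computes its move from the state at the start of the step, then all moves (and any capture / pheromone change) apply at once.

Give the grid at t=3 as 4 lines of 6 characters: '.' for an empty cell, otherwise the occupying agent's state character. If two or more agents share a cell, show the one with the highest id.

.0.0..
00.011
0.....
00....

t=1: a0@(1,0):0 a1@(0,1):0 a2@(0,3):0 a3@(1,4):1 a4@(2,0):0 a5@(1,3):0 a6@(3,0):0 a7@(3,1):0 a8@(1,1):0 a9@(1,5):1
t=2: (unchanged — steady state)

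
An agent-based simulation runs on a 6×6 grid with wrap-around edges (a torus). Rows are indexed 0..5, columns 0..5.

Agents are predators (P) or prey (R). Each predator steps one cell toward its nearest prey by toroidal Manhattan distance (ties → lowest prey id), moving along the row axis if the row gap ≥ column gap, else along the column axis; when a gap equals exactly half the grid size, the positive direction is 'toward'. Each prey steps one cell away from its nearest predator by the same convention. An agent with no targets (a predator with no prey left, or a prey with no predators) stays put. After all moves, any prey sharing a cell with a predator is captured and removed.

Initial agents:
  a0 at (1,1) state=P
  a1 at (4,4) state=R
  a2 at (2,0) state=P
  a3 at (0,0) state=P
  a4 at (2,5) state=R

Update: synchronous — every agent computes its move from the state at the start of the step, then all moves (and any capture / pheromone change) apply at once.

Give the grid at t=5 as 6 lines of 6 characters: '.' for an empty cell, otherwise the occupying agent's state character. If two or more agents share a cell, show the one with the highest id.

......
......
RP....
....R.
......
....P.

t=1: a0@(1,0):P a1@(5,4):R a2@(2,5):P a3@(1,0):P a4@(2,4):R
t=2: a0@(1,5):P a1@(4,4):R a2@(2,4):P a3@(1,5):P a4@(2,3):R
t=3: a0@(1,4):P a1@(5,4):R a2@(2,3):P a3@(1,4):P a4@(2,2):R
t=4: a0@(0,4):P a1@(4,4):R a2@(2,2):P a3@(0,4):P a4@(2,1):R
t=5: a0@(5,4):P a1@(3,4):R a2@(2,1):P a3@(5,4):P a4@(2,0):R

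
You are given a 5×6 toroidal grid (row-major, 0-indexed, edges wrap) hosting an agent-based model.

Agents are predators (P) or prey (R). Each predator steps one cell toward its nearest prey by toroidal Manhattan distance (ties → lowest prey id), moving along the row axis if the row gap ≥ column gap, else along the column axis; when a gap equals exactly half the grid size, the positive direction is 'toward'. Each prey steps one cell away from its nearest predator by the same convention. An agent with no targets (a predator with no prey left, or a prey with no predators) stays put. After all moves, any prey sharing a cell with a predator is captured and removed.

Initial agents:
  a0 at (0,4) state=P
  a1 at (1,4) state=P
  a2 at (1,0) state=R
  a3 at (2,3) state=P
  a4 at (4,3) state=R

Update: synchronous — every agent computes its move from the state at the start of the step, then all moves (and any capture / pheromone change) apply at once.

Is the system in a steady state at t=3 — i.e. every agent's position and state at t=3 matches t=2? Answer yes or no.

no

t=1: a0@(4,4):P a1@(1,5):P a2@(1,1):R a3@(3,3):P
t=2: a0@(4,5):P a1@(1,0):P a2@(1,2):R a3@(2,3):P
t=3: a0@(4,0):P a1@(1,1):P a3@(1,3):P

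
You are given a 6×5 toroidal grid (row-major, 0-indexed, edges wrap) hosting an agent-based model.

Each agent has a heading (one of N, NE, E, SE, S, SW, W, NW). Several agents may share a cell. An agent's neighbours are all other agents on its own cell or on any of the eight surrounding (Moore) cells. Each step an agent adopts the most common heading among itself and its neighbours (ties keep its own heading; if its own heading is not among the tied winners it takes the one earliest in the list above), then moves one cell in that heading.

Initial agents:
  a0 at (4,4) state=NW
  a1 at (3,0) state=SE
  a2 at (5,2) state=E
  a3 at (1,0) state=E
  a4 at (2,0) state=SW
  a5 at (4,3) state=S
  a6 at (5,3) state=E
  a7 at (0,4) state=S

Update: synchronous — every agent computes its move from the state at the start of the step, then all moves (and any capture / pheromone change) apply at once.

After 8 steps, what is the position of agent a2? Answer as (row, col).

t=1: a0@(3,3):NW a1@(4,1):SE a2@(5,3):E a3@(1,1):E a4@(3,4):SW a5@(4,4):E a6@(5,4):E a7@(0,0):E
t=2: a0@(2,2):NW a1@(5,2):SE a2@(5,4):E a3@(1,2):E a4@(4,3):SW a5@(4,0):E a6@(5,0):E a7@(0,1):E
t=3: a0@(1,1):NW a1@(0,3):SE a2@(5,0):E a3@(1,3):E a4@(5,2):SW a5@(4,1):E a6@(5,1):E a7@(0,2):E
t=4: a0@(0,0):NW a1@(0,4):E a2@(5,1):E a3@(1,4):E a4@(5,3):E a5@(4,2):E a6@(5,2):E a7@(0,3):E
t=5: a0@(0,1):E a1@(0,0):E a2@(5,2):E a3@(1,0):E a4@(5,4):E a5@(4,3):E a6@(5,3):E a7@(0,4):E
t=6: a0@(0,2):E a1@(0,1):E a2@(5,3):E a3@(1,1):E a4@(5,0):E a5@(4,4):E a6@(5,4):E a7@(0,0):E
t=7: a0@(0,3):E a1@(0,2):E a2@(5,4):E a3@(1,2):E a4@(5,1):E a5@(4,0):E a6@(5,0):E a7@(0,1):E
t=8: a0@(0,4):E a1@(0,3):E a2@(5,0):E a3@(1,3):E a4@(5,2):E a5@(4,1):E a6@(5,1):E a7@(0,2):E

(5, 0)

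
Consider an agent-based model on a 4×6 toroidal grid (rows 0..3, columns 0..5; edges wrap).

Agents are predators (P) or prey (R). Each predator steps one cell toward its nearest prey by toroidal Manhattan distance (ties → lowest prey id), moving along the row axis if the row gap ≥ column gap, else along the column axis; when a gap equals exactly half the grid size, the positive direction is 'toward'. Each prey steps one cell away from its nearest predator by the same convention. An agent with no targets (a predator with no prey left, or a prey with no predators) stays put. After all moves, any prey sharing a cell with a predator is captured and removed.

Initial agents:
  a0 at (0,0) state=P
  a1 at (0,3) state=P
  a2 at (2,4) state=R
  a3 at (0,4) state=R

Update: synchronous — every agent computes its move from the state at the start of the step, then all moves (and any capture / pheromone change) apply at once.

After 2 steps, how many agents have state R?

1

t=1: a0@(0,5):P a1@(0,4):P a2@(1,4):R
t=2: a0@(1,5):P a1@(1,4):P a2@(2,4):R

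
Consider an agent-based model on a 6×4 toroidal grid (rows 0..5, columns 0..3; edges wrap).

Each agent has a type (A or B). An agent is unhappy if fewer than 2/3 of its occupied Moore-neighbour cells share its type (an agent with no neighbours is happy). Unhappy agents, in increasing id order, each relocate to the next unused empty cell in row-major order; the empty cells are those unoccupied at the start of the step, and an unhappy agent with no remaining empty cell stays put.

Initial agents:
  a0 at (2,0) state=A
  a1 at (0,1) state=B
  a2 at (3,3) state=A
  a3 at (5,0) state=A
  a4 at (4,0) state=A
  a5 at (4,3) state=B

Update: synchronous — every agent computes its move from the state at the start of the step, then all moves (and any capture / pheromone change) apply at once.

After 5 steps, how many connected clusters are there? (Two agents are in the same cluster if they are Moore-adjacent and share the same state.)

t=1: a0@(2,0):A a1@(0,0):B a2@(3,3):A a3@(0,2):A a4@(4,0):A a5@(0,3):B
t=2: a0@(2,0):A a1@(0,0):B a2@(3,3):A a3@(0,1):A a4@(4,0):A a5@(1,0):B
t=3: a0@(0,2):A a1@(0,3):B a2@(3,3):A a3@(1,1):A a4@(4,0):A a5@(1,2):B
t=4: a0@(0,0):A a1@(0,1):B a2@(3,3):A a3@(1,0):A a4@(4,0):A a5@(1,3):B
t=5: a0@(0,2):A a1@(0,3):B a2@(3,3):A a3@(1,1):A a4@(4,0):A a5@(1,2):B

3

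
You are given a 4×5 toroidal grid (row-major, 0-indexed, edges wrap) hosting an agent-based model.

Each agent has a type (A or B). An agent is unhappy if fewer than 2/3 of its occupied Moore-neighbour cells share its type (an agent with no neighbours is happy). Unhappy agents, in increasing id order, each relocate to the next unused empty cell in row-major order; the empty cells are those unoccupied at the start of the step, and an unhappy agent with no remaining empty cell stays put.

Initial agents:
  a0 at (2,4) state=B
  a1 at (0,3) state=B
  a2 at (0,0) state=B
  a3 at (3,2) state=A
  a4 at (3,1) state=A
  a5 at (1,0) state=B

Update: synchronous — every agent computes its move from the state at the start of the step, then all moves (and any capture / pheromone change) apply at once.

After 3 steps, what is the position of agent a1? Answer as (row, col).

t=1: a0@(2,4):B a1@(0,1):B a2@(0,2):B a3@(0,4):A a4@(1,1):A a5@(1,0):B
t=2: a0@(2,4):B a1@(0,1):B a2@(0,0):B a3@(0,3):A a4@(1,2):A a5@(1,3):B
t=3: a0@(2,4):B a1@(0,2):B a2@(0,0):B a3@(0,4):A a4@(1,0):A a5@(1,1):B

(0, 2)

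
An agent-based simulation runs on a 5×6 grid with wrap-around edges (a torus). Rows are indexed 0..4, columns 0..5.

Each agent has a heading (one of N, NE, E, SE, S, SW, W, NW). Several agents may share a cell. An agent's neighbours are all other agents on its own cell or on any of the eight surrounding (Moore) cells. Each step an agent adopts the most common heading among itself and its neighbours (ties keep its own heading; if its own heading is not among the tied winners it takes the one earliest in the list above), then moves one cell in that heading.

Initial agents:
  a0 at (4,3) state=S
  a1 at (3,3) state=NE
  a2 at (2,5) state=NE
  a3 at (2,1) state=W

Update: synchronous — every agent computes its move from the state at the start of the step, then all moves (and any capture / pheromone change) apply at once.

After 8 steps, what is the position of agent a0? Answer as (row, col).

t=1: a0@(0,3):S a1@(2,4):NE a2@(1,0):NE a3@(2,0):W
t=2: a0@(1,3):S a1@(1,5):NE a2@(0,1):NE a3@(2,5):W
t=3: a0@(2,3):S a1@(0,0):NE a2@(4,2):NE a3@(2,4):W
t=4: a0@(3,3):S a1@(4,1):NE a2@(3,3):NE a3@(2,3):W
t=5: a0@(4,3):S a1@(3,2):NE a2@(2,4):NE a3@(2,2):W
t=6: a0@(0,3):S a1@(2,3):NE a2@(1,5):NE a3@(2,1):W
t=7: a0@(1,3):S a1@(1,4):NE a2@(0,0):NE a3@(2,0):W
t=8: a0@(2,3):S a1@(0,5):NE a2@(4,1):NE a3@(2,5):W

(2, 3)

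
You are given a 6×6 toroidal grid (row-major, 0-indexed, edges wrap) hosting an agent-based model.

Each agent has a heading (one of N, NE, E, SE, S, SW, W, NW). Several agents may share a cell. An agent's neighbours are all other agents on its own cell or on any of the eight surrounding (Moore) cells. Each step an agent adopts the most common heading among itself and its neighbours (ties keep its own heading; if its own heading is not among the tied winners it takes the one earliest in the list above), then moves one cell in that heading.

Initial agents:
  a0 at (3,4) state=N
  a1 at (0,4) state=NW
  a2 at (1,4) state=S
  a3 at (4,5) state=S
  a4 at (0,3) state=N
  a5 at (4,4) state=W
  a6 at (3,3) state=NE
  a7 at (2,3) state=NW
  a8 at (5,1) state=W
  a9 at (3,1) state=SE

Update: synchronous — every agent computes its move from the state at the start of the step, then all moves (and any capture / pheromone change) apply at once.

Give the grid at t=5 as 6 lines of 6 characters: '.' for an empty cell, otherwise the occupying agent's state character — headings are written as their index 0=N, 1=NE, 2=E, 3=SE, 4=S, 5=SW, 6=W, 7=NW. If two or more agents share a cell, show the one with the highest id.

t=1: a0@(2,4):N a1@(5,3):NW a2@(0,3):NW a3@(5,5):S a4@(5,3):N a5@(4,3):W a6@(2,4):NE a7@(1,2):NW a8@(5,0):W a9@(4,2):SE
t=2: a0@(1,4):N a1@(4,2):NW a2@(5,2):NW a3@(0,5):S a4@(4,2):NW a5@(4,2):W a6@(1,5):NE a7@(0,1):NW a8@(5,5):W a9@(5,3):SE
t=3: a0@(0,4):N a1@(3,1):NW a2@(4,1):NW a3@(1,5):S a4@(3,1):NW a5@(3,1):NW a6@(0,0):NE a7@(5,0):NW a8@(5,4):W a9@(4,2):NW
t=4: a0@(5,4):N a1@(2,0):NW a2@(3,0):NW a3@(2,5):S a4@(2,0):NW a5@(2,0):NW a6@(5,1):NE a7@(4,5):NW a8@(5,3):W a9@(3,1):NW
t=5: a0@(4,4):N a1@(1,5):NW a2@(2,5):NW a3@(1,4):NW a4@(1,5):NW a5@(1,5):NW a6@(4,2):NE a7@(3,4):NW a8@(5,2):W a9@(2,0):NW

......
....77
7....7
....7.
..1.0.
..6...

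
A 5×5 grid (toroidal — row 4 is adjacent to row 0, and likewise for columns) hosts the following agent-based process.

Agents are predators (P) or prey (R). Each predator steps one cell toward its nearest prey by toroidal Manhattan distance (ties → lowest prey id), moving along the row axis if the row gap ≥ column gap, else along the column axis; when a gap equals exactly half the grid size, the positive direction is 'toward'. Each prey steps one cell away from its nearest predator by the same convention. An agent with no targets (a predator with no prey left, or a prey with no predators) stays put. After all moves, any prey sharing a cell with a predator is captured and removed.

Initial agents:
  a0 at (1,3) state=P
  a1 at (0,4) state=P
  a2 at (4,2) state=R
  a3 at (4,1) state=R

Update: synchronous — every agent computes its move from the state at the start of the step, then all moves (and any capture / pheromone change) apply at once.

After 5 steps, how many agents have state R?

t=1: a0@(0,3):P a1@(0,3):P a2@(3,2):R a3@(4,2):R
t=2: a0@(4,3):P a1@(4,3):P a2@(2,2):R a3@(3,2):R
t=3: a0@(3,3):P a1@(3,3):P a2@(1,2):R a3@(2,2):R
t=4: a0@(2,3):P a1@(2,3):P a2@(0,2):R a3@(1,2):R
t=5: a0@(1,3):P a1@(1,3):P a2@(4,2):R a3@(0,2):R

2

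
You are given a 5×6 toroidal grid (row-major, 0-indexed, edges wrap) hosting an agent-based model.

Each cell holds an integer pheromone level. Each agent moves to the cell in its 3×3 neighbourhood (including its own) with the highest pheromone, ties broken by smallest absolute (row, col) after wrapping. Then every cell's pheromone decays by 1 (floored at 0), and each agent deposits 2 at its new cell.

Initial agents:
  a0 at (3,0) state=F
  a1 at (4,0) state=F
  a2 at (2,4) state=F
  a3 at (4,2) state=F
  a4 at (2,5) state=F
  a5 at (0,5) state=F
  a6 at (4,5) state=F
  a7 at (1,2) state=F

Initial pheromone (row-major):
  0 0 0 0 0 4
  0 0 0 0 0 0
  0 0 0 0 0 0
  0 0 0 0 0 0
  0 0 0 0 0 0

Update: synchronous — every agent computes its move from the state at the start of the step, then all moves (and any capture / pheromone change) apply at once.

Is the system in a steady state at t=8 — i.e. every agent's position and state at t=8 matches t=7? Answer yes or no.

yes

t=1: a0@(2,0) a1@(0,5) a2@(1,3) a3@(0,1) a4@(1,0) a5@(0,5) a6@(0,5) a7@(0,1) | pheromone: 0 4 0 0 0 9 / 2 0 0 2 0 0 / 2 0 0 0 0 0 / 0 0 0 0 0 0 / 0 0 0 0 0 0
t=2: a0@(1,0) a1@(0,5) a2@(1,3) a3@(0,1) a4@(0,5) a5@(0,5) a6@(0,5) a7@(0,1) | pheromone: 0 7 0 0 0 16 / 3 0 0 3 0 0 / 1 0 0 0 0 0 / 0 0 0 0 0 0 / 0 0 0 0 0 0
t=3: a0@(0,5) a1@(0,5) a2@(1,3) a3@(0,1) a4@(0,5) a5@(0,5) a6@(0,5) a7@(0,1) | pheromone: 0 10 0 0 0 25 / 2 0 0 4 0 0 / 0 0 0 0 0 0 / 0 0 0 0 0 0 / 0 0 0 0 0 0
t=4: a0@(0,5) a1@(0,5) a2@(1,3) a3@(0,1) a4@(0,5) a5@(0,5) a6@(0,5) a7@(0,1) | pheromone: 0 13 0 0 0 34 / 1 0 0 5 0 0 / 0 0 0 0 0 0 / 0 0 0 0 0 0 / 0 0 0 0 0 0
t=5: a0@(0,5) a1@(0,5) a2@(1,3) a3@(0,1) a4@(0,5) a5@(0,5) a6@(0,5) a7@(0,1) | pheromone: 0 16 0 0 0 43 / 0 0 0 6 0 0 / 0 0 0 0 0 0 / 0 0 0 0 0 0 / 0 0 0 0 0 0
t=6: a0@(0,5) a1@(0,5) a2@(1,3) a3@(0,1) a4@(0,5) a5@(0,5) a6@(0,5) a7@(0,1) | pheromone: 0 19 0 0 0 52 / 0 0 0 7 0 0 / 0 0 0 0 0 0 / 0 0 0 0 0 0 / 0 0 0 0 0 0
t=7: a0@(0,5) a1@(0,5) a2@(1,3) a3@(0,1) a4@(0,5) a5@(0,5) a6@(0,5) a7@(0,1) | pheromone: 0 22 0 0 0 61 / 0 0 0 8 0 0 / 0 0 0 0 0 0 / 0 0 0 0 0 0 / 0 0 0 0 0 0
t=8: a0@(0,5) a1@(0,5) a2@(1,3) a3@(0,1) a4@(0,5) a5@(0,5) a6@(0,5) a7@(0,1) | pheromone: 0 25 0 0 0 70 / 0 0 0 9 0 0 / 0 0 0 0 0 0 / 0 0 0 0 0 0 / 0 0 0 0 0 0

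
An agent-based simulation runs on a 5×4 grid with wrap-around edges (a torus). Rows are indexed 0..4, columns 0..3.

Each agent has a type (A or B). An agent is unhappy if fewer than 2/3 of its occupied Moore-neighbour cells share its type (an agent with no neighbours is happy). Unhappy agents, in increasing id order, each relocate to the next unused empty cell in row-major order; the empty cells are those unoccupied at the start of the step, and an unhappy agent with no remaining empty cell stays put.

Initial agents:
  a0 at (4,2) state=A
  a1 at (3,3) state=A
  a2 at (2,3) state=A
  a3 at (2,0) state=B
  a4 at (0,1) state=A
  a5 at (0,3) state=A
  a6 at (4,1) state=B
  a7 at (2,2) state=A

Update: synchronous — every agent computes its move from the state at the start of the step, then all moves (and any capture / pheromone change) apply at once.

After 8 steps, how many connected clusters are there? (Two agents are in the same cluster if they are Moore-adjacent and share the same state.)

t=1: a0@(4,2):A a1@(3,3):A a2@(2,3):A a3@(0,0):B a4@(0,2):A a5@(0,3):A a6@(1,0):B a7@(2,2):A
t=2: a0@(4,2):A a1@(3,3):A a2@(2,3):A a3@(0,1):B a4@(0,2):A a5@(1,1):A a6@(1,2):B a7@(2,2):A
t=3: a0@(4,2):A a1@(3,3):A a2@(2,3):A a3@(0,0):B a4@(0,3):A a5@(1,0):A a6@(1,3):B a7@(2,2):A
t=4: a0@(4,2):A a1@(3,3):A a2@(2,3):A a3@(0,1):B a4@(0,2):A a5@(1,1):A a6@(1,2):B a7@(2,2):A
t=5: a0@(4,2):A a1@(3,3):A a2@(2,3):A a3@(0,0):B a4@(0,3):A a5@(1,0):A a6@(1,3):B a7@(2,2):A
t=6: a0@(4,2):A a1@(3,3):A a2@(2,3):A a3@(0,1):B a4@(0,2):A a5@(1,1):A a6@(1,2):B a7@(2,2):A
t=7: a0@(4,2):A a1@(3,3):A a2@(2,3):A a3@(0,0):B a4@(0,3):A a5@(1,0):A a6@(1,3):B a7@(2,2):A
t=8: a0@(4,2):A a1@(3,3):A a2@(2,3):A a3@(0,1):B a4@(0,2):A a5@(1,1):A a6@(1,2):B a7@(2,2):A

2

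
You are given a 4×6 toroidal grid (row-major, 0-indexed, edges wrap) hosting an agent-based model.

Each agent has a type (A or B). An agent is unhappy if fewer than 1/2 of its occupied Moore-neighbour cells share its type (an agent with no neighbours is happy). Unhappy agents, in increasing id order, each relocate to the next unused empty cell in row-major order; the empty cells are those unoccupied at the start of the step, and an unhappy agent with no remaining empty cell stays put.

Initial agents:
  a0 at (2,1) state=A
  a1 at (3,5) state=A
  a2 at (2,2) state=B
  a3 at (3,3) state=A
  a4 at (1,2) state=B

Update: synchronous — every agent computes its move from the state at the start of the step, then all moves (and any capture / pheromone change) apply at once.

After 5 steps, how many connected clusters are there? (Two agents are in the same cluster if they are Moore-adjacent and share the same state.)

t=1: a0@(0,0):A a1@(3,5):A a2@(0,1):B a3@(0,2):A a4@(1,2):B
t=2: a0@(0,0):A a1@(3,5):A a2@(0,3):B a3@(0,4):A a4@(1,2):B
t=3: (unchanged — steady state)

2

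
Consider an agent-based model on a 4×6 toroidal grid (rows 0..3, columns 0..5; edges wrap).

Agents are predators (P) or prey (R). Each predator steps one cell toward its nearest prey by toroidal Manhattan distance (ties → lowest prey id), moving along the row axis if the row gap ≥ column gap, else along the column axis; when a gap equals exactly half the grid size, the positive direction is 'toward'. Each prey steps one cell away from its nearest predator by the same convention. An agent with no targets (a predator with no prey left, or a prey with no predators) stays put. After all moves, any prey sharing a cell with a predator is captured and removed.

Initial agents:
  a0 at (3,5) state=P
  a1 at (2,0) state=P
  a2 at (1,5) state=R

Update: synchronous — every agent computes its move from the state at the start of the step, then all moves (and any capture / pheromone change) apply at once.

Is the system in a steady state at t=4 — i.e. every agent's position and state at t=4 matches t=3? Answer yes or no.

t=1: a0@(0,5):P a1@(1,0):P
t=2: (unchanged — steady state)

yes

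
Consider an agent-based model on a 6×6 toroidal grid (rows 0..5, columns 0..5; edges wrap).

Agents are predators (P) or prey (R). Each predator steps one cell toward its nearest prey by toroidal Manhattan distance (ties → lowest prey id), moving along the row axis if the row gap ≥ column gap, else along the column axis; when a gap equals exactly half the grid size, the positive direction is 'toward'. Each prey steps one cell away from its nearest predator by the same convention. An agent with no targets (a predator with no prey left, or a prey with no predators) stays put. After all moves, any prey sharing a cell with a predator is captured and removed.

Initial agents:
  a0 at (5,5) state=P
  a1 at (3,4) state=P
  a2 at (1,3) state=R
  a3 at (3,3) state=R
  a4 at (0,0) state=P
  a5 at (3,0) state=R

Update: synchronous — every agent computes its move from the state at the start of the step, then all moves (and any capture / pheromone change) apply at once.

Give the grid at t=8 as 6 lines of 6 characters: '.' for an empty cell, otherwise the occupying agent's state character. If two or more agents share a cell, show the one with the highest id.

t=1: a0@(4,5):P a1@(3,3):P a2@(0,3):R a3@(3,2):R a4@(1,0):P a5@(3,1):R
t=2: a0@(4,0):P a1@(3,2):P a2@(5,3):R a3@(3,1):R a4@(2,0):P a5@(3,0):R
t=3: a0@(3,0):P a1@(3,1):P a2@(0,3):R a4@(3,0):P a5@(2,0):R
t=4: a0@(2,0):P a1@(2,1):P a2@(5,3):R a4@(2,0):P a5@(1,0):R
t=5: a0@(1,0):P a1@(1,1):P a2@(4,3):R a4@(1,0):P a5@(0,0):R
t=6: a0@(0,0):P a1@(0,1):P a2@(3,3):R a4@(0,0):P a5@(5,0):R
t=7: a0@(5,0):P a1@(5,1):P a2@(2,3):R a4@(5,0):P a5@(4,0):R
t=8: a0@(4,0):P a1@(4,1):P a2@(1,3):R a4@(4,0):P a5@(3,0):R

......
...R..
......
R.....
PP....
......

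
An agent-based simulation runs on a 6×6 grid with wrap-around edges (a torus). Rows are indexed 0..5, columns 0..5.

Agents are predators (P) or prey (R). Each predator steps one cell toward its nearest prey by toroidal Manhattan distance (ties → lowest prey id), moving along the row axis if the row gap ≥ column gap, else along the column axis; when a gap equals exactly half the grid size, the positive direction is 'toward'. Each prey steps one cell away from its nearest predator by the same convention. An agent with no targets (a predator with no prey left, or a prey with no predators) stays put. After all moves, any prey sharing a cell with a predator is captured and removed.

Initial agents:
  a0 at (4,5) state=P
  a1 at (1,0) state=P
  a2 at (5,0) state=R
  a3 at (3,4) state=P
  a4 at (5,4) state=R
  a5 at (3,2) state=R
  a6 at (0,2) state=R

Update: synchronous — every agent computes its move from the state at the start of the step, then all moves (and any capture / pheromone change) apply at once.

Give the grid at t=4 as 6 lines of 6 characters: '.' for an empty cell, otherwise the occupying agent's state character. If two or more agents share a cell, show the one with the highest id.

..R...
....P.
.....P
....R.
.R....
......

t=1: a0@(5,5):P a1@(0,0):P a3@(4,4):P a4@(0,4):R a5@(3,1):R a6@(0,3):R
t=2: a0@(0,5):P a1@(0,5):P a3@(5,4):P a4@(1,4):R a5@(2,1):R a6@(0,2):R
t=3: a0@(1,5):P a1@(1,5):P a3@(0,4):P a4@(2,4):R a5@(3,1):R a6@(0,1):R
t=4: a0@(2,5):P a1@(2,5):P a3@(1,4):P a4@(3,4):R a5@(4,1):R a6@(0,2):R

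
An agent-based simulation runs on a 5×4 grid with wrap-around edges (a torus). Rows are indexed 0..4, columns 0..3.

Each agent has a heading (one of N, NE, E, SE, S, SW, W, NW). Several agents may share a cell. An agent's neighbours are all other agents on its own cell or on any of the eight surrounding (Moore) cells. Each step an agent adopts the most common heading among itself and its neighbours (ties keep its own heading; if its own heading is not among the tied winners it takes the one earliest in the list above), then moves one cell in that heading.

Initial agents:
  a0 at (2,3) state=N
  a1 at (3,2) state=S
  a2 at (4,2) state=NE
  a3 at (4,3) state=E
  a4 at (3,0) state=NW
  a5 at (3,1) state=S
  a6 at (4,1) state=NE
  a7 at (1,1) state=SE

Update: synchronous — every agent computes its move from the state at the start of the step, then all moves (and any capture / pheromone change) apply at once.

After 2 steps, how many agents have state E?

1

t=1: a0@(1,3):N a1@(4,2):S a2@(3,3):NE a3@(4,0):E a4@(2,3):NW a5@(4,1):S a6@(3,2):NE a7@(2,2):SE
t=2: a0@(0,3):N a1@(0,2):S a2@(2,0):NE a3@(4,1):E a4@(1,0):NE a5@(0,1):S a6@(2,3):NE a7@(1,3):NE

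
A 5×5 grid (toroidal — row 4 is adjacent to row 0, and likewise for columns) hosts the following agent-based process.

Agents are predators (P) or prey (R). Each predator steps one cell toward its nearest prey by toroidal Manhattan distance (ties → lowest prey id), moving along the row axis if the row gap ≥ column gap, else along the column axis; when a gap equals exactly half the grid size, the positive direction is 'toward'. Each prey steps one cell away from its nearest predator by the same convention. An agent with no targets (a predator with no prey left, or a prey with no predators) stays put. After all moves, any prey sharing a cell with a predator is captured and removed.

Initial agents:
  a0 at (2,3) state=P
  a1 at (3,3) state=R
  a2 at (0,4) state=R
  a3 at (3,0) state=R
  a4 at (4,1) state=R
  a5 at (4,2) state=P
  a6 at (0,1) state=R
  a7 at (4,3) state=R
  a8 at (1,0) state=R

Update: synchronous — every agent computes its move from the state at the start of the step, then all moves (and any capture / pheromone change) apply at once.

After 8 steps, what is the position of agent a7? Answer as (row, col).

t=1: a0@(3,3):P a1@(4,3):R a2@(4,4):R a3@(3,1):R a4@(4,0):R a5@(4,1):P a6@(1,1):R a7@(4,4):R a8@(1,1):R
t=2: a0@(4,3):P a1@(0,3):R a2@(0,4):R a3@(2,1):R a4@(4,4):R a5@(3,1):P a6@(2,1):R a7@(0,4):R a8@(2,1):R
t=3: a0@(0,3):P a1@(1,3):R a2@(1,4):R a3@(1,1):R a4@(4,0):R a5@(2,1):P a6@(1,1):R a7@(1,4):R a8@(1,1):R
t=4: a0@(1,3):P a1@(2,3):R a2@(2,4):R a3@(0,1):R a4@(4,1):R a5@(1,1):P a6@(0,1):R a7@(2,4):R a8@(0,1):R
t=5: a0@(2,3):P a1@(3,3):R a2@(3,4):R a3@(4,1):R a4@(3,1):R a5@(0,1):P a6@(4,1):R a7@(3,4):R a8@(4,1):R
t=6: a0@(3,3):P a1@(4,3):R a2@(4,4):R a3@(3,1):R a4@(2,1):R a5@(4,1):P a6@(3,1):R a7@(4,4):R a8@(3,1):R
t=7: a0@(4,3):P a1@(0,3):R a2@(0,4):R a3@(2,1):R a4@(1,1):R a5@(3,1):P a6@(2,1):R a7@(0,4):R a8@(2,1):R
t=8: a0@(0,3):P a1@(1,3):R a2@(1,4):R a3@(1,1):R a4@(0,1):R a5@(2,1):P a6@(1,1):R a7@(1,4):R a8@(1,1):R

(1, 4)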